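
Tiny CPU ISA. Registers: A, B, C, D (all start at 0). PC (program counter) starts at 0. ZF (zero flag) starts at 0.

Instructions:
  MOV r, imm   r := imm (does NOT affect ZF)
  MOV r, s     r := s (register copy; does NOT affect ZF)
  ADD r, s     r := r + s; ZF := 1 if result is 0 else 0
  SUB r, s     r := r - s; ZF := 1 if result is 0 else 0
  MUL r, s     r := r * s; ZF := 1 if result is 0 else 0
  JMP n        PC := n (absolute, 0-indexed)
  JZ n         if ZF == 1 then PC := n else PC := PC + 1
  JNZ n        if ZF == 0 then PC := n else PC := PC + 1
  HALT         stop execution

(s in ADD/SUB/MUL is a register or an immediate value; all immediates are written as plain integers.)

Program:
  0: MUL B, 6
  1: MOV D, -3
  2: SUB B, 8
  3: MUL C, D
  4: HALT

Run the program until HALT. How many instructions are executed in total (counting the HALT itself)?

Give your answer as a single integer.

Step 1: PC=0 exec 'MUL B, 6'. After: A=0 B=0 C=0 D=0 ZF=1 PC=1
Step 2: PC=1 exec 'MOV D, -3'. After: A=0 B=0 C=0 D=-3 ZF=1 PC=2
Step 3: PC=2 exec 'SUB B, 8'. After: A=0 B=-8 C=0 D=-3 ZF=0 PC=3
Step 4: PC=3 exec 'MUL C, D'. After: A=0 B=-8 C=0 D=-3 ZF=1 PC=4
Step 5: PC=4 exec 'HALT'. After: A=0 B=-8 C=0 D=-3 ZF=1 PC=4 HALTED
Total instructions executed: 5

Answer: 5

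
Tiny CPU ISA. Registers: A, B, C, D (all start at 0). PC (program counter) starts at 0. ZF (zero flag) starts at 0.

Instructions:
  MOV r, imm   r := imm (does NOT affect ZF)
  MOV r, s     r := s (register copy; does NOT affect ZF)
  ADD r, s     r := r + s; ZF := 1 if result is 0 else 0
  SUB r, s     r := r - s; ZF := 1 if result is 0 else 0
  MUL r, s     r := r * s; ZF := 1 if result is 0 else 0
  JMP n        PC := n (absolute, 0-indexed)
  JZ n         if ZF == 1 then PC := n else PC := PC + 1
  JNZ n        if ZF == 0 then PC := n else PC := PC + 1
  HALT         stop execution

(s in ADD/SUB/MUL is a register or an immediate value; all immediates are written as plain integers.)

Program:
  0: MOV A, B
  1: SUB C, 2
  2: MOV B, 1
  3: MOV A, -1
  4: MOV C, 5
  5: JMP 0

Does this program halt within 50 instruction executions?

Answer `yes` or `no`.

Step 1: PC=0 exec 'MOV A, B'. After: A=0 B=0 C=0 D=0 ZF=0 PC=1
Step 2: PC=1 exec 'SUB C, 2'. After: A=0 B=0 C=-2 D=0 ZF=0 PC=2
Step 3: PC=2 exec 'MOV B, 1'. After: A=0 B=1 C=-2 D=0 ZF=0 PC=3
Step 4: PC=3 exec 'MOV A, -1'. After: A=-1 B=1 C=-2 D=0 ZF=0 PC=4
Step 5: PC=4 exec 'MOV C, 5'. After: A=-1 B=1 C=5 D=0 ZF=0 PC=5
Step 6: PC=5 exec 'JMP 0'. After: A=-1 B=1 C=5 D=0 ZF=0 PC=0
Step 7: PC=0 exec 'MOV A, B'. After: A=1 B=1 C=5 D=0 ZF=0 PC=1
Step 8: PC=1 exec 'SUB C, 2'. After: A=1 B=1 C=3 D=0 ZF=0 PC=2
Step 9: PC=2 exec 'MOV B, 1'. After: A=1 B=1 C=3 D=0 ZF=0 PC=3
Step 10: PC=3 exec 'MOV A, -1'. After: A=-1 B=1 C=3 D=0 ZF=0 PC=4
Step 11: PC=4 exec 'MOV C, 5'. After: A=-1 B=1 C=5 D=0 ZF=0 PC=5
State after step 11 equals state after step 5: the program is in a cycle of length 6 and will never halt.

Answer: no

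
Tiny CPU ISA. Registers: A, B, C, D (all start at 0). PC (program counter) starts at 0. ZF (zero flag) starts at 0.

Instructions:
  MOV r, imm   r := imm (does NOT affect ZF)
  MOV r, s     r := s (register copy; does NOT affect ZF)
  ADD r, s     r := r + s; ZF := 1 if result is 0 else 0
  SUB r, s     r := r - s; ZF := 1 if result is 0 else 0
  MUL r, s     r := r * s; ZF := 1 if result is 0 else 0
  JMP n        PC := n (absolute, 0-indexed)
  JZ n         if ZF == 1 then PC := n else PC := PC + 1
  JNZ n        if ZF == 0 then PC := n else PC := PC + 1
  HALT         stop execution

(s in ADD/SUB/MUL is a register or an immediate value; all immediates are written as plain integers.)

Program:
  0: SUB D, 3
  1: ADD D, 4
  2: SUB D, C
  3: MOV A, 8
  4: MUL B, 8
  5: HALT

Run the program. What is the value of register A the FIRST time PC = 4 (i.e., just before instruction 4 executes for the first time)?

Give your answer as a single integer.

Step 1: PC=0 exec 'SUB D, 3'. After: A=0 B=0 C=0 D=-3 ZF=0 PC=1
Step 2: PC=1 exec 'ADD D, 4'. After: A=0 B=0 C=0 D=1 ZF=0 PC=2
Step 3: PC=2 exec 'SUB D, C'. After: A=0 B=0 C=0 D=1 ZF=0 PC=3
Step 4: PC=3 exec 'MOV A, 8'. After: A=8 B=0 C=0 D=1 ZF=0 PC=4
First time PC=4: A=8

8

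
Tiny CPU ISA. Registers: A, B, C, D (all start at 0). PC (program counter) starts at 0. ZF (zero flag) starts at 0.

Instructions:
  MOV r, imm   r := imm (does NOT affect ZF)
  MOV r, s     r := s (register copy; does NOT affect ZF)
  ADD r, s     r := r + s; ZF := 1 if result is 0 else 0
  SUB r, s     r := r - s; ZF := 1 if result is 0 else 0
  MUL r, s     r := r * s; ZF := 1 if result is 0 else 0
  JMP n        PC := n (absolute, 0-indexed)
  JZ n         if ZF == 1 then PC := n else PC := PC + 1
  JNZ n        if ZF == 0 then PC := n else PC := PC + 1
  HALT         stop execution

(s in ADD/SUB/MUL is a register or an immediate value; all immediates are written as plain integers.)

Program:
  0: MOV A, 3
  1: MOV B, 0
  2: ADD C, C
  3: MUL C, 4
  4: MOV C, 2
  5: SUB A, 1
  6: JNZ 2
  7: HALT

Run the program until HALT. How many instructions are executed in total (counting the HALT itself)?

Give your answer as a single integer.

Step 1: PC=0 exec 'MOV A, 3'. After: A=3 B=0 C=0 D=0 ZF=0 PC=1
Step 2: PC=1 exec 'MOV B, 0'. After: A=3 B=0 C=0 D=0 ZF=0 PC=2
Step 3: PC=2 exec 'ADD C, C'. After: A=3 B=0 C=0 D=0 ZF=1 PC=3
Step 4: PC=3 exec 'MUL C, 4'. After: A=3 B=0 C=0 D=0 ZF=1 PC=4
Step 5: PC=4 exec 'MOV C, 2'. After: A=3 B=0 C=2 D=0 ZF=1 PC=5
Step 6: PC=5 exec 'SUB A, 1'. After: A=2 B=0 C=2 D=0 ZF=0 PC=6
Step 7: PC=6 exec 'JNZ 2'. After: A=2 B=0 C=2 D=0 ZF=0 PC=2
Step 8: PC=2 exec 'ADD C, C'. After: A=2 B=0 C=4 D=0 ZF=0 PC=3
Step 9: PC=3 exec 'MUL C, 4'. After: A=2 B=0 C=16 D=0 ZF=0 PC=4
Step 10: PC=4 exec 'MOV C, 2'. After: A=2 B=0 C=2 D=0 ZF=0 PC=5
Step 11: PC=5 exec 'SUB A, 1'. After: A=1 B=0 C=2 D=0 ZF=0 PC=6
Step 12: PC=6 exec 'JNZ 2'. After: A=1 B=0 C=2 D=0 ZF=0 PC=2
Step 13: PC=2 exec 'ADD C, C'. After: A=1 B=0 C=4 D=0 ZF=0 PC=3
Step 14: PC=3 exec 'MUL C, 4'. After: A=1 B=0 C=16 D=0 ZF=0 PC=4
Step 15: PC=4 exec 'MOV C, 2'. After: A=1 B=0 C=2 D=0 ZF=0 PC=5
Step 16: PC=5 exec 'SUB A, 1'. After: A=0 B=0 C=2 D=0 ZF=1 PC=6
Step 17: PC=6 exec 'JNZ 2'. After: A=0 B=0 C=2 D=0 ZF=1 PC=7
Step 18: PC=7 exec 'HALT'. After: A=0 B=0 C=2 D=0 ZF=1 PC=7 HALTED
Total instructions executed: 18

Answer: 18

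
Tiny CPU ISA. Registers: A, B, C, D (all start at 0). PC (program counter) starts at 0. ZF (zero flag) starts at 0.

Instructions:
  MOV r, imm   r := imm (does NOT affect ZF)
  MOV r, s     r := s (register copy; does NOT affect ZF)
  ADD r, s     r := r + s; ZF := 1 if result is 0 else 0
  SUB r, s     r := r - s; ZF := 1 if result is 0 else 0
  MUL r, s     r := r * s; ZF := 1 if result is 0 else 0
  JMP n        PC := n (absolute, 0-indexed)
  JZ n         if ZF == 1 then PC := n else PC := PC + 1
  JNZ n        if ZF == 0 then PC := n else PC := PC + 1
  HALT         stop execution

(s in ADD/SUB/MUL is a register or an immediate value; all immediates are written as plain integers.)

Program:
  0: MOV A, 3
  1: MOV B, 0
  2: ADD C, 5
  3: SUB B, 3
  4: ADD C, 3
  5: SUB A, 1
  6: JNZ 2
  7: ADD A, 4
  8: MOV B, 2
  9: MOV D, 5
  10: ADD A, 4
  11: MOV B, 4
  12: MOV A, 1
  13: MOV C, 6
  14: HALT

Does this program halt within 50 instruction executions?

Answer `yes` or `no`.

Answer: yes

Derivation:
Step 1: PC=0 exec 'MOV A, 3'. After: A=3 B=0 C=0 D=0 ZF=0 PC=1
Step 2: PC=1 exec 'MOV B, 0'. After: A=3 B=0 C=0 D=0 ZF=0 PC=2
Step 3: PC=2 exec 'ADD C, 5'. After: A=3 B=0 C=5 D=0 ZF=0 PC=3
Step 4: PC=3 exec 'SUB B, 3'. After: A=3 B=-3 C=5 D=0 ZF=0 PC=4
Step 5: PC=4 exec 'ADD C, 3'. After: A=3 B=-3 C=8 D=0 ZF=0 PC=5
Step 6: PC=5 exec 'SUB A, 1'. After: A=2 B=-3 C=8 D=0 ZF=0 PC=6
Step 7: PC=6 exec 'JNZ 2'. After: A=2 B=-3 C=8 D=0 ZF=0 PC=2
Step 8: PC=2 exec 'ADD C, 5'. After: A=2 B=-3 C=13 D=0 ZF=0 PC=3
Step 9: PC=3 exec 'SUB B, 3'. After: A=2 B=-6 C=13 D=0 ZF=0 PC=4
Step 10: PC=4 exec 'ADD C, 3'. After: A=2 B=-6 C=16 D=0 ZF=0 PC=5
Step 11: PC=5 exec 'SUB A, 1'. After: A=1 B=-6 C=16 D=0 ZF=0 PC=6
Step 12: PC=6 exec 'JNZ 2'. After: A=1 B=-6 C=16 D=0 ZF=0 PC=2
Step 13: PC=2 exec 'ADD C, 5'. After: A=1 B=-6 C=21 D=0 ZF=0 PC=3
Step 14: PC=3 exec 'SUB B, 3'. After: A=1 B=-9 C=21 D=0 ZF=0 PC=4
Step 15: PC=4 exec 'ADD C, 3'. After: A=1 B=-9 C=24 D=0 ZF=0 PC=5
Step 16: PC=5 exec 'SUB A, 1'. After: A=0 B=-9 C=24 D=0 ZF=1 PC=6
Step 17: PC=6 exec 'JNZ 2'. After: A=0 B=-9 C=24 D=0 ZF=1 PC=7
Step 18: PC=7 exec 'ADD A, 4'. After: A=4 B=-9 C=24 D=0 ZF=0 PC=8
Step 19: PC=8 exec 'MOV B, 2'. After: A=4 B=2 C=24 D=0 ZF=0 PC=9
Step 20: PC=9 exec 'MOV D, 5'. After: A=4 B=2 C=24 D=5 ZF=0 PC=10
Step 21: PC=10 exec 'ADD A, 4'. After: A=8 B=2 C=24 D=5 ZF=0 PC=11
Step 22: PC=11 exec 'MOV B, 4'. After: A=8 B=4 C=24 D=5 ZF=0 PC=12
Step 23: PC=12 exec 'MOV A, 1'. After: A=1 B=4 C=24 D=5 ZF=0 PC=13
Step 24: PC=13 exec 'MOV C, 6'. After: A=1 B=4 C=6 D=5 ZF=0 PC=14
Step 25: PC=14 exec 'HALT'. After: A=1 B=4 C=6 D=5 ZF=0 PC=14 HALTED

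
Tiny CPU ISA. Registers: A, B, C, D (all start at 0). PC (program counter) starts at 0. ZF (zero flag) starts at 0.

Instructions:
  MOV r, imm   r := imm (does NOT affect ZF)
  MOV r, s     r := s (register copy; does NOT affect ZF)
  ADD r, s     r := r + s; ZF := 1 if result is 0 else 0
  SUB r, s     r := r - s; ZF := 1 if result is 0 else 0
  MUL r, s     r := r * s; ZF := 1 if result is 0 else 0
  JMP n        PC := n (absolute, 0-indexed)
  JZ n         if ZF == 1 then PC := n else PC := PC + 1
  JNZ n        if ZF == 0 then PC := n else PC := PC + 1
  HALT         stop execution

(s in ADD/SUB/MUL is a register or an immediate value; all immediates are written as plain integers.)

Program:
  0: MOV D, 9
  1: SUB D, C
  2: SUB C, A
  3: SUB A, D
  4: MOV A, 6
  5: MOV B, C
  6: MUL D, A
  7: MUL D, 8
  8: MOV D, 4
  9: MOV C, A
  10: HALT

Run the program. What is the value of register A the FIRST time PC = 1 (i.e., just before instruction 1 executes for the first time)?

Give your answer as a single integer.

Step 1: PC=0 exec 'MOV D, 9'. After: A=0 B=0 C=0 D=9 ZF=0 PC=1
First time PC=1: A=0

0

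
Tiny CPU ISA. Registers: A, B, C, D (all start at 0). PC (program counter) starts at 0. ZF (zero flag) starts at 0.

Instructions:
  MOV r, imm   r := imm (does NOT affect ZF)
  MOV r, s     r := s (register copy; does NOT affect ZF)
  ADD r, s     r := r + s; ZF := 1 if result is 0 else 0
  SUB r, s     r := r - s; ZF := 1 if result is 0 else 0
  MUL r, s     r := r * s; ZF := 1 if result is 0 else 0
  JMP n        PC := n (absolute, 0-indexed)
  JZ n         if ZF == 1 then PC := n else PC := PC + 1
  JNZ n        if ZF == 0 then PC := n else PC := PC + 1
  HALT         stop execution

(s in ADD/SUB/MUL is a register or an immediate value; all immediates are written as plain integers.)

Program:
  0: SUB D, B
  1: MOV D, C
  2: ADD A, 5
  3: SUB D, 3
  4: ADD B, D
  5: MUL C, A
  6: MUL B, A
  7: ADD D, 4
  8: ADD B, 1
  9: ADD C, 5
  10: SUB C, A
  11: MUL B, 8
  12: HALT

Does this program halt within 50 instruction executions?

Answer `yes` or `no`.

Answer: yes

Derivation:
Step 1: PC=0 exec 'SUB D, B'. After: A=0 B=0 C=0 D=0 ZF=1 PC=1
Step 2: PC=1 exec 'MOV D, C'. After: A=0 B=0 C=0 D=0 ZF=1 PC=2
Step 3: PC=2 exec 'ADD A, 5'. After: A=5 B=0 C=0 D=0 ZF=0 PC=3
Step 4: PC=3 exec 'SUB D, 3'. After: A=5 B=0 C=0 D=-3 ZF=0 PC=4
Step 5: PC=4 exec 'ADD B, D'. After: A=5 B=-3 C=0 D=-3 ZF=0 PC=5
Step 6: PC=5 exec 'MUL C, A'. After: A=5 B=-3 C=0 D=-3 ZF=1 PC=6
Step 7: PC=6 exec 'MUL B, A'. After: A=5 B=-15 C=0 D=-3 ZF=0 PC=7
Step 8: PC=7 exec 'ADD D, 4'. After: A=5 B=-15 C=0 D=1 ZF=0 PC=8
Step 9: PC=8 exec 'ADD B, 1'. After: A=5 B=-14 C=0 D=1 ZF=0 PC=9
Step 10: PC=9 exec 'ADD C, 5'. After: A=5 B=-14 C=5 D=1 ZF=0 PC=10
Step 11: PC=10 exec 'SUB C, A'. After: A=5 B=-14 C=0 D=1 ZF=1 PC=11
Step 12: PC=11 exec 'MUL B, 8'. After: A=5 B=-112 C=0 D=1 ZF=0 PC=12
Step 13: PC=12 exec 'HALT'. After: A=5 B=-112 C=0 D=1 ZF=0 PC=12 HALTED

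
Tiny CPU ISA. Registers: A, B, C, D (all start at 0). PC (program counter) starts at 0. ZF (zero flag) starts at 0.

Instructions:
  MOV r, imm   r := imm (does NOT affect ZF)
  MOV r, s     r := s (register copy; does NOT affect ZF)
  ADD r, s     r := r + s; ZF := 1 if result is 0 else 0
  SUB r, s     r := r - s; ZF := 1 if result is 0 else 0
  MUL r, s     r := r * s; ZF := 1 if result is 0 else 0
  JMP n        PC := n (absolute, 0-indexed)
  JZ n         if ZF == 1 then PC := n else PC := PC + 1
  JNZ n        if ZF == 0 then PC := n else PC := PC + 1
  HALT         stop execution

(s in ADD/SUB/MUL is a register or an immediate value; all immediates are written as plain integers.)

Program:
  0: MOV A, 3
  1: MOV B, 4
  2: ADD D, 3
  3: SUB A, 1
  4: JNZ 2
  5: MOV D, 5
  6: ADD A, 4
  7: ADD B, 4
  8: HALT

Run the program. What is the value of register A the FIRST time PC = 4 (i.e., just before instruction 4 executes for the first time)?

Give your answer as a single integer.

Step 1: PC=0 exec 'MOV A, 3'. After: A=3 B=0 C=0 D=0 ZF=0 PC=1
Step 2: PC=1 exec 'MOV B, 4'. After: A=3 B=4 C=0 D=0 ZF=0 PC=2
Step 3: PC=2 exec 'ADD D, 3'. After: A=3 B=4 C=0 D=3 ZF=0 PC=3
Step 4: PC=3 exec 'SUB A, 1'. After: A=2 B=4 C=0 D=3 ZF=0 PC=4
First time PC=4: A=2

2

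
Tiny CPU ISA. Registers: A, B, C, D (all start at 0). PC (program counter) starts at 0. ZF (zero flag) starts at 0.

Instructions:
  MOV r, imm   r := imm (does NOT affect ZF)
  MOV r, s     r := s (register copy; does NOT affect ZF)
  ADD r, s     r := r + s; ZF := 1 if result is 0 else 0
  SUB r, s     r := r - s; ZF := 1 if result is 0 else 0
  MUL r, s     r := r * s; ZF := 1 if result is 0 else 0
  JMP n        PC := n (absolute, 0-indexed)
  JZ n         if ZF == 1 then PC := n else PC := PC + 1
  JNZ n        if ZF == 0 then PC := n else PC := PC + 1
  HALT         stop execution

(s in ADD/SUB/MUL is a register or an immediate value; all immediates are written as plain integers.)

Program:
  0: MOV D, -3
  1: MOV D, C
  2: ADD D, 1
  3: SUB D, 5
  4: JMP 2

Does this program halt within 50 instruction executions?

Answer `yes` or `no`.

Answer: no

Derivation:
Step 1: PC=0 exec 'MOV D, -3'. After: A=0 B=0 C=0 D=-3 ZF=0 PC=1
Step 2: PC=1 exec 'MOV D, C'. After: A=0 B=0 C=0 D=0 ZF=0 PC=2
Step 3: PC=2 exec 'ADD D, 1'. After: A=0 B=0 C=0 D=1 ZF=0 PC=3
Step 4: PC=3 exec 'SUB D, 5'. After: A=0 B=0 C=0 D=-4 ZF=0 PC=4
Step 5: PC=4 exec 'JMP 2'. After: A=0 B=0 C=0 D=-4 ZF=0 PC=2
Step 6: PC=2 exec 'ADD D, 1'. After: A=0 B=0 C=0 D=-3 ZF=0 PC=3
Step 7: PC=3 exec 'SUB D, 5'. After: A=0 B=0 C=0 D=-8 ZF=0 PC=4
Step 8: PC=4 exec 'JMP 2'. After: A=0 B=0 C=0 D=-8 ZF=0 PC=2
Step 9: PC=2 exec 'ADD D, 1'. After: A=0 B=0 C=0 D=-7 ZF=0 PC=3
Step 10: PC=3 exec 'SUB D, 5'. After: A=0 B=0 C=0 D=-12 ZF=0 PC=4
Step 11: PC=4 exec 'JMP 2'. After: A=0 B=0 C=0 D=-12 ZF=0 PC=2
Step 12: PC=2 exec 'ADD D, 1'. After: A=0 B=0 C=0 D=-11 ZF=0 PC=3
Step 13: PC=3 exec 'SUB D, 5'. After: A=0 B=0 C=0 D=-16 ZF=0 PC=4
Step 14: PC=4 exec 'JMP 2'. After: A=0 B=0 C=0 D=-16 ZF=0 PC=2
Step 15: PC=2 exec 'ADD D, 1'. After: A=0 B=0 C=0 D=-15 ZF=0 PC=3
After 50 steps: not halted. PC revisits the same instructions with no path to HALT; will never halt.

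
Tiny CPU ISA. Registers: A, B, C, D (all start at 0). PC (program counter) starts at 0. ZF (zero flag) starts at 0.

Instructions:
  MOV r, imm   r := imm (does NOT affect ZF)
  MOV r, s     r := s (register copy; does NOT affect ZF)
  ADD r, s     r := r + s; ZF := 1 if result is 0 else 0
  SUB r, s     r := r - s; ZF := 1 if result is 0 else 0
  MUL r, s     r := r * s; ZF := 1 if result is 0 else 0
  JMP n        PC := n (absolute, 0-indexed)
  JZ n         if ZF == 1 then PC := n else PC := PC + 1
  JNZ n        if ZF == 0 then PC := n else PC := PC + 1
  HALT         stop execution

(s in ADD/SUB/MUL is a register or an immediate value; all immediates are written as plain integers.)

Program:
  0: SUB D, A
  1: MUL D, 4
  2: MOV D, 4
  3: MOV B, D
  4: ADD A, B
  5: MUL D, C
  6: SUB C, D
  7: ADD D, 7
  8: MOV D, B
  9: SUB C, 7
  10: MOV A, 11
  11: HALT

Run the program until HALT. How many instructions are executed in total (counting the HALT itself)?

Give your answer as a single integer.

Step 1: PC=0 exec 'SUB D, A'. After: A=0 B=0 C=0 D=0 ZF=1 PC=1
Step 2: PC=1 exec 'MUL D, 4'. After: A=0 B=0 C=0 D=0 ZF=1 PC=2
Step 3: PC=2 exec 'MOV D, 4'. After: A=0 B=0 C=0 D=4 ZF=1 PC=3
Step 4: PC=3 exec 'MOV B, D'. After: A=0 B=4 C=0 D=4 ZF=1 PC=4
Step 5: PC=4 exec 'ADD A, B'. After: A=4 B=4 C=0 D=4 ZF=0 PC=5
Step 6: PC=5 exec 'MUL D, C'. After: A=4 B=4 C=0 D=0 ZF=1 PC=6
Step 7: PC=6 exec 'SUB C, D'. After: A=4 B=4 C=0 D=0 ZF=1 PC=7
Step 8: PC=7 exec 'ADD D, 7'. After: A=4 B=4 C=0 D=7 ZF=0 PC=8
Step 9: PC=8 exec 'MOV D, B'. After: A=4 B=4 C=0 D=4 ZF=0 PC=9
Step 10: PC=9 exec 'SUB C, 7'. After: A=4 B=4 C=-7 D=4 ZF=0 PC=10
Step 11: PC=10 exec 'MOV A, 11'. After: A=11 B=4 C=-7 D=4 ZF=0 PC=11
Step 12: PC=11 exec 'HALT'. After: A=11 B=4 C=-7 D=4 ZF=0 PC=11 HALTED
Total instructions executed: 12

Answer: 12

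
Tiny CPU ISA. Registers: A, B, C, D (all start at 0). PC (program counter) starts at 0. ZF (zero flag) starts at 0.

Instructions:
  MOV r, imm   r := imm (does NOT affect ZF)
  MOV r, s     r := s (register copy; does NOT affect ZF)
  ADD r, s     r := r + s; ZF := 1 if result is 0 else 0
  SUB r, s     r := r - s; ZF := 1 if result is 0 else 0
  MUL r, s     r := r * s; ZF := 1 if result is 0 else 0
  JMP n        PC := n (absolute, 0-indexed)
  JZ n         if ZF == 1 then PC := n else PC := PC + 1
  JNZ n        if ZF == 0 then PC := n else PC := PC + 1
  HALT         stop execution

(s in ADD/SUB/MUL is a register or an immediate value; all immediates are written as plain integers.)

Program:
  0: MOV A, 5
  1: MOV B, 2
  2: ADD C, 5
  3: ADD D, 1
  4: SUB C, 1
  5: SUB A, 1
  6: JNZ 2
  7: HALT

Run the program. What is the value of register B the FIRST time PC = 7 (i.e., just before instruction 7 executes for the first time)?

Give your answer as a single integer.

Step 1: PC=0 exec 'MOV A, 5'. After: A=5 B=0 C=0 D=0 ZF=0 PC=1
Step 2: PC=1 exec 'MOV B, 2'. After: A=5 B=2 C=0 D=0 ZF=0 PC=2
Step 3: PC=2 exec 'ADD C, 5'. After: A=5 B=2 C=5 D=0 ZF=0 PC=3
Step 4: PC=3 exec 'ADD D, 1'. After: A=5 B=2 C=5 D=1 ZF=0 PC=4
Step 5: PC=4 exec 'SUB C, 1'. After: A=5 B=2 C=4 D=1 ZF=0 PC=5
Step 6: PC=5 exec 'SUB A, 1'. After: A=4 B=2 C=4 D=1 ZF=0 PC=6
Step 7: PC=6 exec 'JNZ 2'. After: A=4 B=2 C=4 D=1 ZF=0 PC=2
Step 8: PC=2 exec 'ADD C, 5'. After: A=4 B=2 C=9 D=1 ZF=0 PC=3
Step 9: PC=3 exec 'ADD D, 1'. After: A=4 B=2 C=9 D=2 ZF=0 PC=4
Step 10: PC=4 exec 'SUB C, 1'. After: A=4 B=2 C=8 D=2 ZF=0 PC=5
Step 11: PC=5 exec 'SUB A, 1'. After: A=3 B=2 C=8 D=2 ZF=0 PC=6
Step 12: PC=6 exec 'JNZ 2'. After: A=3 B=2 C=8 D=2 ZF=0 PC=2
Step 13: PC=2 exec 'ADD C, 5'. After: A=3 B=2 C=13 D=2 ZF=0 PC=3
Step 14: PC=3 exec 'ADD D, 1'. After: A=3 B=2 C=13 D=3 ZF=0 PC=4
Step 15: PC=4 exec 'SUB C, 1'. After: A=3 B=2 C=12 D=3 ZF=0 PC=5
Step 16: PC=5 exec 'SUB A, 1'. After: A=2 B=2 C=12 D=3 ZF=0 PC=6
Step 17: PC=6 exec 'JNZ 2'. After: A=2 B=2 C=12 D=3 ZF=0 PC=2
Step 18: PC=2 exec 'ADD C, 5'. After: A=2 B=2 C=17 D=3 ZF=0 PC=3
Step 19: PC=3 exec 'ADD D, 1'. After: A=2 B=2 C=17 D=4 ZF=0 PC=4
Step 20: PC=4 exec 'SUB C, 1'. After: A=2 B=2 C=16 D=4 ZF=0 PC=5
Step 21: PC=5 exec 'SUB A, 1'. After: A=1 B=2 C=16 D=4 ZF=0 PC=6
Step 22: PC=6 exec 'JNZ 2'. After: A=1 B=2 C=16 D=4 ZF=0 PC=2
Step 23: PC=2 exec 'ADD C, 5'. After: A=1 B=2 C=21 D=4 ZF=0 PC=3
Step 24: PC=3 exec 'ADD D, 1'. After: A=1 B=2 C=21 D=5 ZF=0 PC=4
Step 25: PC=4 exec 'SUB C, 1'. After: A=1 B=2 C=20 D=5 ZF=0 PC=5
Step 26: PC=5 exec 'SUB A, 1'. After: A=0 B=2 C=20 D=5 ZF=1 PC=6
Step 27: PC=6 exec 'JNZ 2'. After: A=0 B=2 C=20 D=5 ZF=1 PC=7
First time PC=7: B=2

2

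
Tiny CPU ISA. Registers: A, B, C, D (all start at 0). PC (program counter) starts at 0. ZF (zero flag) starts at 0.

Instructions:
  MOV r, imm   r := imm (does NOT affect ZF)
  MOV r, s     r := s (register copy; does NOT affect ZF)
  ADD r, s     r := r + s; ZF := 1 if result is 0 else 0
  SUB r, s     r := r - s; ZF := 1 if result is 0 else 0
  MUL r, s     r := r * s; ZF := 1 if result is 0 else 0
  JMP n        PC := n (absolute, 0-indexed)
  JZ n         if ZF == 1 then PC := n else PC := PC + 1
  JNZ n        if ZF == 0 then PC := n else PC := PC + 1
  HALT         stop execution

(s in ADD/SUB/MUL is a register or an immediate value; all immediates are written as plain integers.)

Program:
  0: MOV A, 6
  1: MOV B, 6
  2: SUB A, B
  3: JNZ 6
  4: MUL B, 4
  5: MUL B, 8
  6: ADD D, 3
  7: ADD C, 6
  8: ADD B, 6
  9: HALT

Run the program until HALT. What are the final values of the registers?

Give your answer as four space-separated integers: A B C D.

Step 1: PC=0 exec 'MOV A, 6'. After: A=6 B=0 C=0 D=0 ZF=0 PC=1
Step 2: PC=1 exec 'MOV B, 6'. After: A=6 B=6 C=0 D=0 ZF=0 PC=2
Step 3: PC=2 exec 'SUB A, B'. After: A=0 B=6 C=0 D=0 ZF=1 PC=3
Step 4: PC=3 exec 'JNZ 6'. After: A=0 B=6 C=0 D=0 ZF=1 PC=4
Step 5: PC=4 exec 'MUL B, 4'. After: A=0 B=24 C=0 D=0 ZF=0 PC=5
Step 6: PC=5 exec 'MUL B, 8'. After: A=0 B=192 C=0 D=0 ZF=0 PC=6
Step 7: PC=6 exec 'ADD D, 3'. After: A=0 B=192 C=0 D=3 ZF=0 PC=7
Step 8: PC=7 exec 'ADD C, 6'. After: A=0 B=192 C=6 D=3 ZF=0 PC=8
Step 9: PC=8 exec 'ADD B, 6'. After: A=0 B=198 C=6 D=3 ZF=0 PC=9
Step 10: PC=9 exec 'HALT'. After: A=0 B=198 C=6 D=3 ZF=0 PC=9 HALTED

Answer: 0 198 6 3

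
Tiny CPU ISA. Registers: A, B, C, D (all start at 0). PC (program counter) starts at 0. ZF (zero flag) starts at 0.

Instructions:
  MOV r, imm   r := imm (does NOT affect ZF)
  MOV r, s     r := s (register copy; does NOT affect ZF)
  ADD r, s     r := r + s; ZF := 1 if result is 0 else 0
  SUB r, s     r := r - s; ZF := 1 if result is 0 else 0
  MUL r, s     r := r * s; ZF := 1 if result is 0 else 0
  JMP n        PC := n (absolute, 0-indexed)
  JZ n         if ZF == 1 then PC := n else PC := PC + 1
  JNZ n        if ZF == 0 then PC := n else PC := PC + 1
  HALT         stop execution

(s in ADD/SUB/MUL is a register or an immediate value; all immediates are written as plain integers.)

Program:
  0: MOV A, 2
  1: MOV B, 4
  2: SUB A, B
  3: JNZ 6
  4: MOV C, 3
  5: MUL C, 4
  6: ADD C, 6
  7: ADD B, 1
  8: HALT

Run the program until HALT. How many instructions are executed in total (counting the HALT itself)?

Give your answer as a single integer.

Answer: 7

Derivation:
Step 1: PC=0 exec 'MOV A, 2'. After: A=2 B=0 C=0 D=0 ZF=0 PC=1
Step 2: PC=1 exec 'MOV B, 4'. After: A=2 B=4 C=0 D=0 ZF=0 PC=2
Step 3: PC=2 exec 'SUB A, B'. After: A=-2 B=4 C=0 D=0 ZF=0 PC=3
Step 4: PC=3 exec 'JNZ 6'. After: A=-2 B=4 C=0 D=0 ZF=0 PC=6
Step 5: PC=6 exec 'ADD C, 6'. After: A=-2 B=4 C=6 D=0 ZF=0 PC=7
Step 6: PC=7 exec 'ADD B, 1'. After: A=-2 B=5 C=6 D=0 ZF=0 PC=8
Step 7: PC=8 exec 'HALT'. After: A=-2 B=5 C=6 D=0 ZF=0 PC=8 HALTED
Total instructions executed: 7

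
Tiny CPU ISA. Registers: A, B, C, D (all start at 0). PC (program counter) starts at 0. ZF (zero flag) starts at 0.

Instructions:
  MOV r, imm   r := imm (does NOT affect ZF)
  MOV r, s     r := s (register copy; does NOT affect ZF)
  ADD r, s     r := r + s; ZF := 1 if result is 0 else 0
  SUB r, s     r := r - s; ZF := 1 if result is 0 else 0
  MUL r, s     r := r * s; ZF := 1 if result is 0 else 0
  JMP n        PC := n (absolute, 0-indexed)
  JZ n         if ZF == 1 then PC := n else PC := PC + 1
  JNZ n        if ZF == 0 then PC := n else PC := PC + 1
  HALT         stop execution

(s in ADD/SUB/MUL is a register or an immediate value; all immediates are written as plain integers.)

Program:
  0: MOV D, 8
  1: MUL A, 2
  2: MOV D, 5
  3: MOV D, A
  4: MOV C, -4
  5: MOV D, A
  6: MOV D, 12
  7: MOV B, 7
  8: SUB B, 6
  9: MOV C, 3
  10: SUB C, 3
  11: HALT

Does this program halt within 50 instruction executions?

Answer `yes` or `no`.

Step 1: PC=0 exec 'MOV D, 8'. After: A=0 B=0 C=0 D=8 ZF=0 PC=1
Step 2: PC=1 exec 'MUL A, 2'. After: A=0 B=0 C=0 D=8 ZF=1 PC=2
Step 3: PC=2 exec 'MOV D, 5'. After: A=0 B=0 C=0 D=5 ZF=1 PC=3
Step 4: PC=3 exec 'MOV D, A'. After: A=0 B=0 C=0 D=0 ZF=1 PC=4
Step 5: PC=4 exec 'MOV C, -4'. After: A=0 B=0 C=-4 D=0 ZF=1 PC=5
Step 6: PC=5 exec 'MOV D, A'. After: A=0 B=0 C=-4 D=0 ZF=1 PC=6
Step 7: PC=6 exec 'MOV D, 12'. After: A=0 B=0 C=-4 D=12 ZF=1 PC=7
Step 8: PC=7 exec 'MOV B, 7'. After: A=0 B=7 C=-4 D=12 ZF=1 PC=8
Step 9: PC=8 exec 'SUB B, 6'. After: A=0 B=1 C=-4 D=12 ZF=0 PC=9
Step 10: PC=9 exec 'MOV C, 3'. After: A=0 B=1 C=3 D=12 ZF=0 PC=10
Step 11: PC=10 exec 'SUB C, 3'. After: A=0 B=1 C=0 D=12 ZF=1 PC=11
Step 12: PC=11 exec 'HALT'. After: A=0 B=1 C=0 D=12 ZF=1 PC=11 HALTED

Answer: yes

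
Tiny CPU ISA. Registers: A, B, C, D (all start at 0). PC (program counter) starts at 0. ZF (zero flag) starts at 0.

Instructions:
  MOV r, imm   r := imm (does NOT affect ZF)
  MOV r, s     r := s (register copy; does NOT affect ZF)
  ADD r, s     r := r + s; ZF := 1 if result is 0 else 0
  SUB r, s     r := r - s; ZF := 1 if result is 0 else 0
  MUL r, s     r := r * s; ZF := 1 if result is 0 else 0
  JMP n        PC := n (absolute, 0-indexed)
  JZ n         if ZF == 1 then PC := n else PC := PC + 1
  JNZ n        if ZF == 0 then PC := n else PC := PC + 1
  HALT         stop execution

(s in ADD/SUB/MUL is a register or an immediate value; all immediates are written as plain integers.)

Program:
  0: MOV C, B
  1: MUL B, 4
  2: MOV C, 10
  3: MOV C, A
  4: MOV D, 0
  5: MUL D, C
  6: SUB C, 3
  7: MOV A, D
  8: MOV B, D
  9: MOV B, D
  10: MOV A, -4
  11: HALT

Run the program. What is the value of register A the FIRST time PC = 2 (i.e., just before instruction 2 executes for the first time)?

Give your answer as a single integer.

Step 1: PC=0 exec 'MOV C, B'. After: A=0 B=0 C=0 D=0 ZF=0 PC=1
Step 2: PC=1 exec 'MUL B, 4'. After: A=0 B=0 C=0 D=0 ZF=1 PC=2
First time PC=2: A=0

0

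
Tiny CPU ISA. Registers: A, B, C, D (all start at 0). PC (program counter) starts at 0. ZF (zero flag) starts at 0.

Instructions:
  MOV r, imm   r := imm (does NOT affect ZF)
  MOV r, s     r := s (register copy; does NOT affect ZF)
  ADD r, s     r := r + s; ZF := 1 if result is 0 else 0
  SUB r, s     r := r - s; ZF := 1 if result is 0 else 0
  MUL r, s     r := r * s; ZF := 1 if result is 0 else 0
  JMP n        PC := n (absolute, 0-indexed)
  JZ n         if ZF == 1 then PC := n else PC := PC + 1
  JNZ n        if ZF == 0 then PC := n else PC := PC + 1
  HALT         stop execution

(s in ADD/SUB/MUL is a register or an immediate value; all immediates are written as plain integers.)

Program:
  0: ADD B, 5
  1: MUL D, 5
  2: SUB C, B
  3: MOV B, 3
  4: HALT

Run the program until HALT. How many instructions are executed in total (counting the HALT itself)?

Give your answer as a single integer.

Step 1: PC=0 exec 'ADD B, 5'. After: A=0 B=5 C=0 D=0 ZF=0 PC=1
Step 2: PC=1 exec 'MUL D, 5'. After: A=0 B=5 C=0 D=0 ZF=1 PC=2
Step 3: PC=2 exec 'SUB C, B'. After: A=0 B=5 C=-5 D=0 ZF=0 PC=3
Step 4: PC=3 exec 'MOV B, 3'. After: A=0 B=3 C=-5 D=0 ZF=0 PC=4
Step 5: PC=4 exec 'HALT'. After: A=0 B=3 C=-5 D=0 ZF=0 PC=4 HALTED
Total instructions executed: 5

Answer: 5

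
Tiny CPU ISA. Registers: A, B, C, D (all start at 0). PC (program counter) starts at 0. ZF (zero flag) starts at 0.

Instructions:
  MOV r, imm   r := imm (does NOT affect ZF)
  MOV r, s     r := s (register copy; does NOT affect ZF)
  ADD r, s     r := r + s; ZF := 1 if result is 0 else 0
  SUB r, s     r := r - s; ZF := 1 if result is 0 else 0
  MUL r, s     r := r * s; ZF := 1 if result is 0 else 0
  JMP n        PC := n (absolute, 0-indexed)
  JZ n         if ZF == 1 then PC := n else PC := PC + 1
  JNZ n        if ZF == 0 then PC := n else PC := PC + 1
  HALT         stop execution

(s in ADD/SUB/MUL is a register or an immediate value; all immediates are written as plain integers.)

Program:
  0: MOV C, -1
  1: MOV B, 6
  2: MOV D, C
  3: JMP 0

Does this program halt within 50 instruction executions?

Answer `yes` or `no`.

Step 1: PC=0 exec 'MOV C, -1'. After: A=0 B=0 C=-1 D=0 ZF=0 PC=1
Step 2: PC=1 exec 'MOV B, 6'. After: A=0 B=6 C=-1 D=0 ZF=0 PC=2
Step 3: PC=2 exec 'MOV D, C'. After: A=0 B=6 C=-1 D=-1 ZF=0 PC=3
Step 4: PC=3 exec 'JMP 0'. After: A=0 B=6 C=-1 D=-1 ZF=0 PC=0
Step 5: PC=0 exec 'MOV C, -1'. After: A=0 B=6 C=-1 D=-1 ZF=0 PC=1
Step 6: PC=1 exec 'MOV B, 6'. After: A=0 B=6 C=-1 D=-1 ZF=0 PC=2
Step 7: PC=2 exec 'MOV D, C'. After: A=0 B=6 C=-1 D=-1 ZF=0 PC=3
State after step 7 equals state after step 3: the program is in a cycle of length 4 and will never halt.

Answer: no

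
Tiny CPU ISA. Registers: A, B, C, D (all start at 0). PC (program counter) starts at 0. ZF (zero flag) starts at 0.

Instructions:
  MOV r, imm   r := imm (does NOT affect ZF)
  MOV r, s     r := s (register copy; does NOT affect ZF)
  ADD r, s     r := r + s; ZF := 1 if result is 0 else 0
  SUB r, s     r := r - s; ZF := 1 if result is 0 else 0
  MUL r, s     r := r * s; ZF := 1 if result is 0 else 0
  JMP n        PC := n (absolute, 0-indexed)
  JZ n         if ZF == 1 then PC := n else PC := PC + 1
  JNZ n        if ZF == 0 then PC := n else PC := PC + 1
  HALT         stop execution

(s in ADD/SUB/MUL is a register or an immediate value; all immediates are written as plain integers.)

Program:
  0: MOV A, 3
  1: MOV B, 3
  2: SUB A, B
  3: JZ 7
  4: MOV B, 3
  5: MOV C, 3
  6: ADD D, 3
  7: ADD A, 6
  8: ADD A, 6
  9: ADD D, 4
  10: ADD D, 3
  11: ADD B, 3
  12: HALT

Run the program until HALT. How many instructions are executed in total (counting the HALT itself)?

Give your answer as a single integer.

Answer: 10

Derivation:
Step 1: PC=0 exec 'MOV A, 3'. After: A=3 B=0 C=0 D=0 ZF=0 PC=1
Step 2: PC=1 exec 'MOV B, 3'. After: A=3 B=3 C=0 D=0 ZF=0 PC=2
Step 3: PC=2 exec 'SUB A, B'. After: A=0 B=3 C=0 D=0 ZF=1 PC=3
Step 4: PC=3 exec 'JZ 7'. After: A=0 B=3 C=0 D=0 ZF=1 PC=7
Step 5: PC=7 exec 'ADD A, 6'. After: A=6 B=3 C=0 D=0 ZF=0 PC=8
Step 6: PC=8 exec 'ADD A, 6'. After: A=12 B=3 C=0 D=0 ZF=0 PC=9
Step 7: PC=9 exec 'ADD D, 4'. After: A=12 B=3 C=0 D=4 ZF=0 PC=10
Step 8: PC=10 exec 'ADD D, 3'. After: A=12 B=3 C=0 D=7 ZF=0 PC=11
Step 9: PC=11 exec 'ADD B, 3'. After: A=12 B=6 C=0 D=7 ZF=0 PC=12
Step 10: PC=12 exec 'HALT'. After: A=12 B=6 C=0 D=7 ZF=0 PC=12 HALTED
Total instructions executed: 10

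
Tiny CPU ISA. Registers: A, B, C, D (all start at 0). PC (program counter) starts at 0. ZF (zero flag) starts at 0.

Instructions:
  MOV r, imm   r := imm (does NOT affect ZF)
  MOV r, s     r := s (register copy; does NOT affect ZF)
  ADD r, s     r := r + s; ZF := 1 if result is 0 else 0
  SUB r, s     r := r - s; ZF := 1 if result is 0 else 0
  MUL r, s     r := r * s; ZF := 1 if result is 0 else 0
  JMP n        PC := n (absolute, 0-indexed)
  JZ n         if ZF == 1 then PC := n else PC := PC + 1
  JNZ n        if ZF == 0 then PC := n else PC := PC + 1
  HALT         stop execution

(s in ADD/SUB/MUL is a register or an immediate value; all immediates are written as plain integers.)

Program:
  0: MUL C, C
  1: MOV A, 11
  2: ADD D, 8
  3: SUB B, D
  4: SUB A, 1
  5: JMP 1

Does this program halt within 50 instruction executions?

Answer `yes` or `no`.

Answer: no

Derivation:
Step 1: PC=0 exec 'MUL C, C'. After: A=0 B=0 C=0 D=0 ZF=1 PC=1
Step 2: PC=1 exec 'MOV A, 11'. After: A=11 B=0 C=0 D=0 ZF=1 PC=2
Step 3: PC=2 exec 'ADD D, 8'. After: A=11 B=0 C=0 D=8 ZF=0 PC=3
Step 4: PC=3 exec 'SUB B, D'. After: A=11 B=-8 C=0 D=8 ZF=0 PC=4
Step 5: PC=4 exec 'SUB A, 1'. After: A=10 B=-8 C=0 D=8 ZF=0 PC=5
Step 6: PC=5 exec 'JMP 1'. After: A=10 B=-8 C=0 D=8 ZF=0 PC=1
Step 7: PC=1 exec 'MOV A, 11'. After: A=11 B=-8 C=0 D=8 ZF=0 PC=2
Step 8: PC=2 exec 'ADD D, 8'. After: A=11 B=-8 C=0 D=16 ZF=0 PC=3
Step 9: PC=3 exec 'SUB B, D'. After: A=11 B=-24 C=0 D=16 ZF=0 PC=4
Step 10: PC=4 exec 'SUB A, 1'. After: A=10 B=-24 C=0 D=16 ZF=0 PC=5
Step 11: PC=5 exec 'JMP 1'. After: A=10 B=-24 C=0 D=16 ZF=0 PC=1
Step 12: PC=1 exec 'MOV A, 11'. After: A=11 B=-24 C=0 D=16 ZF=0 PC=2
Step 13: PC=2 exec 'ADD D, 8'. After: A=11 B=-24 C=0 D=24 ZF=0 PC=3
Step 14: PC=3 exec 'SUB B, D'. After: A=11 B=-48 C=0 D=24 ZF=0 PC=4
Step 15: PC=4 exec 'SUB A, 1'. After: A=10 B=-48 C=0 D=24 ZF=0 PC=5
After 50 steps: not halted. PC revisits the same instructions with no path to HALT; will never halt.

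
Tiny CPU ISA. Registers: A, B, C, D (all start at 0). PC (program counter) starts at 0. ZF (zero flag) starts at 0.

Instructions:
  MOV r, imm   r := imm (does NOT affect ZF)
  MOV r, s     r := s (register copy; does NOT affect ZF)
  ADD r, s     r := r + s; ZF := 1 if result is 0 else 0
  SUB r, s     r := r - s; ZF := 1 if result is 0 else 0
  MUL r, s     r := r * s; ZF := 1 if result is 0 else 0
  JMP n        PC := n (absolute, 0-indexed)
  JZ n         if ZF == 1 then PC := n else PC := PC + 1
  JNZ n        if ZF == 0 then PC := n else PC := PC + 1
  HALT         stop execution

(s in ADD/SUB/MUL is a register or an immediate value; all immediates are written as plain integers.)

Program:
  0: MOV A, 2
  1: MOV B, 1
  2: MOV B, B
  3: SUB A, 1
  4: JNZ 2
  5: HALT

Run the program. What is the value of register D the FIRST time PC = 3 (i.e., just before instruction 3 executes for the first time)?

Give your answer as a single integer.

Step 1: PC=0 exec 'MOV A, 2'. After: A=2 B=0 C=0 D=0 ZF=0 PC=1
Step 2: PC=1 exec 'MOV B, 1'. After: A=2 B=1 C=0 D=0 ZF=0 PC=2
Step 3: PC=2 exec 'MOV B, B'. After: A=2 B=1 C=0 D=0 ZF=0 PC=3
First time PC=3: D=0

0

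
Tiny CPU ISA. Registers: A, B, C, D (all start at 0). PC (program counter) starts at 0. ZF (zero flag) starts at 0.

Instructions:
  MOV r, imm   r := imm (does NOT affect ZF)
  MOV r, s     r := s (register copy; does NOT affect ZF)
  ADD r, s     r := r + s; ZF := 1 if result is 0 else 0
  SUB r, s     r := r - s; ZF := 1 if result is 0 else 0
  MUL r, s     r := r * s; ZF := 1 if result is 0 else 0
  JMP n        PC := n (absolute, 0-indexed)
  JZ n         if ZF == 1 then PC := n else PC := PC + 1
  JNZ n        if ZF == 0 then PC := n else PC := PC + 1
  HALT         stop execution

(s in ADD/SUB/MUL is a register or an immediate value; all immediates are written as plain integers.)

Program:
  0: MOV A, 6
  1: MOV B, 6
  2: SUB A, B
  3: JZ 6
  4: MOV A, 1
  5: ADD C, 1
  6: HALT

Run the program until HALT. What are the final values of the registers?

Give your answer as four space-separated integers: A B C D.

Step 1: PC=0 exec 'MOV A, 6'. After: A=6 B=0 C=0 D=0 ZF=0 PC=1
Step 2: PC=1 exec 'MOV B, 6'. After: A=6 B=6 C=0 D=0 ZF=0 PC=2
Step 3: PC=2 exec 'SUB A, B'. After: A=0 B=6 C=0 D=0 ZF=1 PC=3
Step 4: PC=3 exec 'JZ 6'. After: A=0 B=6 C=0 D=0 ZF=1 PC=6
Step 5: PC=6 exec 'HALT'. After: A=0 B=6 C=0 D=0 ZF=1 PC=6 HALTED

Answer: 0 6 0 0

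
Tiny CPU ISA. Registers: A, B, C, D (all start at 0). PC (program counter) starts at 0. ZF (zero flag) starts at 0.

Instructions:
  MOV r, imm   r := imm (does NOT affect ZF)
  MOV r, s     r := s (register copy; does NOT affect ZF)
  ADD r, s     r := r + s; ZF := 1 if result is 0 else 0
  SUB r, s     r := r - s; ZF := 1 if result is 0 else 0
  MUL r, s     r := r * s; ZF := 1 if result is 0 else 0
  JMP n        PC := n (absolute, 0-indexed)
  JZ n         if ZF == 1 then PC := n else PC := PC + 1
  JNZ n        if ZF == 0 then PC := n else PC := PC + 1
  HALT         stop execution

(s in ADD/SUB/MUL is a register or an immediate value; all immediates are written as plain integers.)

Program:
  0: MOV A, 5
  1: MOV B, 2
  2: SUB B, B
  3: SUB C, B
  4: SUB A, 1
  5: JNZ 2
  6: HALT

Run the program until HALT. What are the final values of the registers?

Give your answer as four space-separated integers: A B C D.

Step 1: PC=0 exec 'MOV A, 5'. After: A=5 B=0 C=0 D=0 ZF=0 PC=1
Step 2: PC=1 exec 'MOV B, 2'. After: A=5 B=2 C=0 D=0 ZF=0 PC=2
Step 3: PC=2 exec 'SUB B, B'. After: A=5 B=0 C=0 D=0 ZF=1 PC=3
Step 4: PC=3 exec 'SUB C, B'. After: A=5 B=0 C=0 D=0 ZF=1 PC=4
Step 5: PC=4 exec 'SUB A, 1'. After: A=4 B=0 C=0 D=0 ZF=0 PC=5
Step 6: PC=5 exec 'JNZ 2'. After: A=4 B=0 C=0 D=0 ZF=0 PC=2
Step 7: PC=2 exec 'SUB B, B'. After: A=4 B=0 C=0 D=0 ZF=1 PC=3
Step 8: PC=3 exec 'SUB C, B'. After: A=4 B=0 C=0 D=0 ZF=1 PC=4
Step 9: PC=4 exec 'SUB A, 1'. After: A=3 B=0 C=0 D=0 ZF=0 PC=5
Step 10: PC=5 exec 'JNZ 2'. After: A=3 B=0 C=0 D=0 ZF=0 PC=2
Step 11: PC=2 exec 'SUB B, B'. After: A=3 B=0 C=0 D=0 ZF=1 PC=3
Step 12: PC=3 exec 'SUB C, B'. After: A=3 B=0 C=0 D=0 ZF=1 PC=4
Step 13: PC=4 exec 'SUB A, 1'. After: A=2 B=0 C=0 D=0 ZF=0 PC=5
Step 14: PC=5 exec 'JNZ 2'. After: A=2 B=0 C=0 D=0 ZF=0 PC=2
Step 15: PC=2 exec 'SUB B, B'. After: A=2 B=0 C=0 D=0 ZF=1 PC=3
Step 16: PC=3 exec 'SUB C, B'. After: A=2 B=0 C=0 D=0 ZF=1 PC=4
Step 17: PC=4 exec 'SUB A, 1'. After: A=1 B=0 C=0 D=0 ZF=0 PC=5
Step 18: PC=5 exec 'JNZ 2'. After: A=1 B=0 C=0 D=0 ZF=0 PC=2
Step 19: PC=2 exec 'SUB B, B'. After: A=1 B=0 C=0 D=0 ZF=1 PC=3
Step 20: PC=3 exec 'SUB C, B'. After: A=1 B=0 C=0 D=0 ZF=1 PC=4
Step 21: PC=4 exec 'SUB A, 1'. After: A=0 B=0 C=0 D=0 ZF=1 PC=5
Step 22: PC=5 exec 'JNZ 2'. After: A=0 B=0 C=0 D=0 ZF=1 PC=6
Step 23: PC=6 exec 'HALT'. After: A=0 B=0 C=0 D=0 ZF=1 PC=6 HALTED

Answer: 0 0 0 0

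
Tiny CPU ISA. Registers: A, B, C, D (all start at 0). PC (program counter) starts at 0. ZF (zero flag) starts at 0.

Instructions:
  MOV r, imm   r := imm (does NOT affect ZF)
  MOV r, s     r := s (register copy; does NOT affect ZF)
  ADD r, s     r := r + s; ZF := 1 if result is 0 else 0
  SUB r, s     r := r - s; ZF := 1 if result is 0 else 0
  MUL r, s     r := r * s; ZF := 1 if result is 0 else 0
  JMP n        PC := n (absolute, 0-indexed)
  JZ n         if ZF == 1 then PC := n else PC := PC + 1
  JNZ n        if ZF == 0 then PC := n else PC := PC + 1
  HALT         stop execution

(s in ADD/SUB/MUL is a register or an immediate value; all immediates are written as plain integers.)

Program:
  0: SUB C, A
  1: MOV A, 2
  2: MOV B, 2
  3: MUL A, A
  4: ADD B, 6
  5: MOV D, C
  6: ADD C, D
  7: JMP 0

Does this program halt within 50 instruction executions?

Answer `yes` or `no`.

Answer: no

Derivation:
Step 1: PC=0 exec 'SUB C, A'. After: A=0 B=0 C=0 D=0 ZF=1 PC=1
Step 2: PC=1 exec 'MOV A, 2'. After: A=2 B=0 C=0 D=0 ZF=1 PC=2
Step 3: PC=2 exec 'MOV B, 2'. After: A=2 B=2 C=0 D=0 ZF=1 PC=3
Step 4: PC=3 exec 'MUL A, A'. After: A=4 B=2 C=0 D=0 ZF=0 PC=4
Step 5: PC=4 exec 'ADD B, 6'. After: A=4 B=8 C=0 D=0 ZF=0 PC=5
Step 6: PC=5 exec 'MOV D, C'. After: A=4 B=8 C=0 D=0 ZF=0 PC=6
Step 7: PC=6 exec 'ADD C, D'. After: A=4 B=8 C=0 D=0 ZF=1 PC=7
Step 8: PC=7 exec 'JMP 0'. After: A=4 B=8 C=0 D=0 ZF=1 PC=0
Step 9: PC=0 exec 'SUB C, A'. After: A=4 B=8 C=-4 D=0 ZF=0 PC=1
Step 10: PC=1 exec 'MOV A, 2'. After: A=2 B=8 C=-4 D=0 ZF=0 PC=2
Step 11: PC=2 exec 'MOV B, 2'. After: A=2 B=2 C=-4 D=0 ZF=0 PC=3
Step 12: PC=3 exec 'MUL A, A'. After: A=4 B=2 C=-4 D=0 ZF=0 PC=4
Step 13: PC=4 exec 'ADD B, 6'. After: A=4 B=8 C=-4 D=0 ZF=0 PC=5
Step 14: PC=5 exec 'MOV D, C'. After: A=4 B=8 C=-4 D=-4 ZF=0 PC=6
Step 15: PC=6 exec 'ADD C, D'. After: A=4 B=8 C=-8 D=-4 ZF=0 PC=7
After 50 steps: not halted. PC revisits the same instructions with no path to HALT; will never halt.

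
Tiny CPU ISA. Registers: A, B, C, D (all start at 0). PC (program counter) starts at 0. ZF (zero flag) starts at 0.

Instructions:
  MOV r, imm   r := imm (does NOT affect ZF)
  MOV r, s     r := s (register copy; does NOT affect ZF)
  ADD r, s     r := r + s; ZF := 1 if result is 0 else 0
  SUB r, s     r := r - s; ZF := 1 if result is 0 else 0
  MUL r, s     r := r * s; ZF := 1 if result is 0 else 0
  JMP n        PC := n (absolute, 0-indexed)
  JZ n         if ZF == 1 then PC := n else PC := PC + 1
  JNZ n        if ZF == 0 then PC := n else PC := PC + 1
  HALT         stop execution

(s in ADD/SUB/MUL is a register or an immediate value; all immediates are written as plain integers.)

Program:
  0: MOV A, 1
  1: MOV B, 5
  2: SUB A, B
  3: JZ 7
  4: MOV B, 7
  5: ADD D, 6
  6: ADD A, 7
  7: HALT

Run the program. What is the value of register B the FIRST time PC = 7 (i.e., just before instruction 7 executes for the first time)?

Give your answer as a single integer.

Step 1: PC=0 exec 'MOV A, 1'. After: A=1 B=0 C=0 D=0 ZF=0 PC=1
Step 2: PC=1 exec 'MOV B, 5'. After: A=1 B=5 C=0 D=0 ZF=0 PC=2
Step 3: PC=2 exec 'SUB A, B'. After: A=-4 B=5 C=0 D=0 ZF=0 PC=3
Step 4: PC=3 exec 'JZ 7'. After: A=-4 B=5 C=0 D=0 ZF=0 PC=4
Step 5: PC=4 exec 'MOV B, 7'. After: A=-4 B=7 C=0 D=0 ZF=0 PC=5
Step 6: PC=5 exec 'ADD D, 6'. After: A=-4 B=7 C=0 D=6 ZF=0 PC=6
Step 7: PC=6 exec 'ADD A, 7'. After: A=3 B=7 C=0 D=6 ZF=0 PC=7
First time PC=7: B=7

7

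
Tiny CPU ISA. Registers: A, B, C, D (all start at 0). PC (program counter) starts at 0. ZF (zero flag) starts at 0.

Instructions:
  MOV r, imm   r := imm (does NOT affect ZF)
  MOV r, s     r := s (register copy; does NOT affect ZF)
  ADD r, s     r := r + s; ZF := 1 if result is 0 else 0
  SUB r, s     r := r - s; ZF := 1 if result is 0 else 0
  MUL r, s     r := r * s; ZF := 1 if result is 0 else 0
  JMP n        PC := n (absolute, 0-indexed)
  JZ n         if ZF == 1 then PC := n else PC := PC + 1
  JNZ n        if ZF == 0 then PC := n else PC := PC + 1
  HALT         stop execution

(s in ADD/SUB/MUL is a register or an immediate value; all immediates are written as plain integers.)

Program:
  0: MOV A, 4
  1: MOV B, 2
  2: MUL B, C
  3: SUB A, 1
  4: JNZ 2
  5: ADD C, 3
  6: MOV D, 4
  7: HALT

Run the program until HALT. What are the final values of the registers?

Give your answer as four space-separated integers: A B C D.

Answer: 0 0 3 4

Derivation:
Step 1: PC=0 exec 'MOV A, 4'. After: A=4 B=0 C=0 D=0 ZF=0 PC=1
Step 2: PC=1 exec 'MOV B, 2'. After: A=4 B=2 C=0 D=0 ZF=0 PC=2
Step 3: PC=2 exec 'MUL B, C'. After: A=4 B=0 C=0 D=0 ZF=1 PC=3
Step 4: PC=3 exec 'SUB A, 1'. After: A=3 B=0 C=0 D=0 ZF=0 PC=4
Step 5: PC=4 exec 'JNZ 2'. After: A=3 B=0 C=0 D=0 ZF=0 PC=2
Step 6: PC=2 exec 'MUL B, C'. After: A=3 B=0 C=0 D=0 ZF=1 PC=3
Step 7: PC=3 exec 'SUB A, 1'. After: A=2 B=0 C=0 D=0 ZF=0 PC=4
Step 8: PC=4 exec 'JNZ 2'. After: A=2 B=0 C=0 D=0 ZF=0 PC=2
Step 9: PC=2 exec 'MUL B, C'. After: A=2 B=0 C=0 D=0 ZF=1 PC=3
Step 10: PC=3 exec 'SUB A, 1'. After: A=1 B=0 C=0 D=0 ZF=0 PC=4
Step 11: PC=4 exec 'JNZ 2'. After: A=1 B=0 C=0 D=0 ZF=0 PC=2
Step 12: PC=2 exec 'MUL B, C'. After: A=1 B=0 C=0 D=0 ZF=1 PC=3
Step 13: PC=3 exec 'SUB A, 1'. After: A=0 B=0 C=0 D=0 ZF=1 PC=4
Step 14: PC=4 exec 'JNZ 2'. After: A=0 B=0 C=0 D=0 ZF=1 PC=5
Step 15: PC=5 exec 'ADD C, 3'. After: A=0 B=0 C=3 D=0 ZF=0 PC=6
Step 16: PC=6 exec 'MOV D, 4'. After: A=0 B=0 C=3 D=4 ZF=0 PC=7
Step 17: PC=7 exec 'HALT'. After: A=0 B=0 C=3 D=4 ZF=0 PC=7 HALTED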